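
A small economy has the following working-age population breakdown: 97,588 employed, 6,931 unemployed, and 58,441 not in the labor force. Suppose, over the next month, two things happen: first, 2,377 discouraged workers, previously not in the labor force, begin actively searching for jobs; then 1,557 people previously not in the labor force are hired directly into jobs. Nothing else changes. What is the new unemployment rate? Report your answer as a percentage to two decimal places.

New unemployment rate ≈ 8.58%.

Initially, labor force = 97,588 + 6,931 = 104,519, so u = 6,931/104,519 = 6.63%.
After the first change, unemployed and labor force both rise by 2,377 → E = 97,588, U = 9,308, labor force = 106,896.
After the second change, employed and labor force both rise by 1,557; unemployed unchanged → E = 99,145, U = 9,308, labor force = 108,453.
New unemployment rate = 9,308 / 108,453 = 8.58%.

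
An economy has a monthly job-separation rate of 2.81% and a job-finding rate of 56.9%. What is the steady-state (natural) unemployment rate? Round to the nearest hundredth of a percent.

Steady-state unemployment rate ≈ 4.71%.

At steady state the flows balance: s·E = f·U, so U/(E+U) = s/(s+f).
u* = 2.81 / (2.81 + 56.9) = 2.81 / 59.71 = 4.71%.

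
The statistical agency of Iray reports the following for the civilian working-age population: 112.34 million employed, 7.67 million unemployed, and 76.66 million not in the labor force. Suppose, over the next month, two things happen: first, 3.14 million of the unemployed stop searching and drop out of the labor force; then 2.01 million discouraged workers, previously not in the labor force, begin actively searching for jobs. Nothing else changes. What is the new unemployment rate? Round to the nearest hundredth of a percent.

New unemployment rate ≈ 5.50%.

Initially, labor force = 112.34 + 7.67 = 120.01 million, so u = 7.67/120.01 = 6.39%.
After the first change, unemployed and labor force both fall by 3.14 → E = 112.34, U = 4.53, labor force = 116.87 million.
After the second change, unemployed and labor force both rise by 2.01 → E = 112.34, U = 6.54, labor force = 118.88 million.
New unemployment rate = 6.54 / 118.88 = 5.50%.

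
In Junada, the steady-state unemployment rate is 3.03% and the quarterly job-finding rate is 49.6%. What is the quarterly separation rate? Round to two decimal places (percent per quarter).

Separation rate ≈ 1.55% per quarter.

From u* = s/(s+f): s = u·f/(1−u).
s = 0.0303 × 49.6 / (1 − 0.0303) = 1.5029 / 0.9697 ≈ 1.55% per quarter.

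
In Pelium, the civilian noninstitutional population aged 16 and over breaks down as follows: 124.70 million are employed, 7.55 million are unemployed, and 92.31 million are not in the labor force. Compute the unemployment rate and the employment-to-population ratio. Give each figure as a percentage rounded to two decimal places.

Labor force = employed + unemployed = 124.70 + 7.55 = 132.25 million.
Working-age population = 132.25 + 92.31 = 224.56 million.
Unemployment rate = 7.55 / 132.25 = 5.71%.
Employment-population ratio = 124.70 / 224.56 = 55.53%.

Unemployment rate ≈ 5.71%; employment-population ratio ≈ 55.53%.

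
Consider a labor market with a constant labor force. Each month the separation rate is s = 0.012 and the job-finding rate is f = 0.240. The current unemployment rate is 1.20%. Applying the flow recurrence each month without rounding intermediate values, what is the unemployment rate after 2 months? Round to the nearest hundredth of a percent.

With a fixed labor force, u_{t+1} = u_t + s·(1−u_t) − f·u_t = u_t·(1−s−f) + s.
Here 1−s−f = 0.748 and s = 0.012.
u_1 = 0.012000 × 0.748 + 0.012 = 0.020976.
u_2 = 0.020976 × 0.748 + 0.012 = 0.027690.

Unemployment rate after two months ≈ 2.77%.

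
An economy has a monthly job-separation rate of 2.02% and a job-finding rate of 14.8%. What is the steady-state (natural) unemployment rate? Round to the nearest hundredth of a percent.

Steady-state unemployment rate ≈ 12.01%.

At steady state the flows balance: s·E = f·U, so U/(E+U) = s/(s+f).
u* = 2.02 / (2.02 + 14.8) = 2.02 / 16.82 = 12.01%.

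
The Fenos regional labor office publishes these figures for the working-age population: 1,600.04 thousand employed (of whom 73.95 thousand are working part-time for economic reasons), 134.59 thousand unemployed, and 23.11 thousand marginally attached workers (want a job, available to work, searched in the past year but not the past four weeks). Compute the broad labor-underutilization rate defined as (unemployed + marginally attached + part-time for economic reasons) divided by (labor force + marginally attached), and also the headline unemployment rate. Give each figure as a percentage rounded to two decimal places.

Broad underutilization rate ≈ 13.18%; headline unemployment rate ≈ 7.76%.

Labor force = 1,600.04 + 134.59 = 1,734.63 thousand.
Numerator = 134.59 + 23.11 + 73.95 = 231.65 thousand.
Denominator = 1,734.63 + 23.11 = 1,757.74 thousand.
Broad rate = 231.65 / 1,757.74 = 13.18%.
Headline unemployment rate = 134.59 / 1,734.63 = 7.76%.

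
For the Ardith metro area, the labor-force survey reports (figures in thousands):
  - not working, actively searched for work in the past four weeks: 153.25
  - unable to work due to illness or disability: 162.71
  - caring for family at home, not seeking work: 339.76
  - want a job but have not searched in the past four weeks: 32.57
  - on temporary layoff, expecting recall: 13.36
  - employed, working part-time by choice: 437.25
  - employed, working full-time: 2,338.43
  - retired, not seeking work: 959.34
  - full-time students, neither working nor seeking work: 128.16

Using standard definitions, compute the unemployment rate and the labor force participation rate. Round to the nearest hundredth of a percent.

Employed = 437.25 + 2,338.43 = 2,775.68 thousand.
Unemployed = 153.25 + 13.36 = 166.61 thousand (jobless and actively searching, or on temporary layoff).
Labor force = 2,775.68 + 166.61 = 2,942.29 thousand.
Not in labor force = 162.71 + 339.76 + 32.57 + 959.34 + 128.16 = 1,622.54 thousand (those not working and not actively searching are outside the labor force — including those who want a job but have given up searching).
Civilian working-age population = 2,942.29 + 1,622.54 = 4,564.83 thousand.
Unemployment rate = 166.61 / 2,942.29 = 5.66%.
Labor force participation rate = 2,942.29 / 4,564.83 = 64.46%.

Unemployment rate ≈ 5.66%; labor force participation rate ≈ 64.46%.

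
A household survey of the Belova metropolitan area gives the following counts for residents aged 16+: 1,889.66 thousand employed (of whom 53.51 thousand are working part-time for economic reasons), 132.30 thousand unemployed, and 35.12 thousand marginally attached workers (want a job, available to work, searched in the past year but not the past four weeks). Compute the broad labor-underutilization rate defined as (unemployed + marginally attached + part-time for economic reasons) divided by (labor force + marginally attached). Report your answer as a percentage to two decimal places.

Broad underutilization rate ≈ 10.74%.

Labor force = 1,889.66 + 132.30 = 2,021.96 thousand.
Numerator = 132.30 + 35.12 + 53.51 = 220.93 thousand.
Denominator = 2,021.96 + 35.12 = 2,057.08 thousand.
Broad rate = 220.93 / 2,057.08 = 10.74%.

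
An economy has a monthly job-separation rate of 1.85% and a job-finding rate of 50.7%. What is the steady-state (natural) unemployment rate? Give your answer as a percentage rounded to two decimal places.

Steady-state unemployment rate ≈ 3.52%.

At steady state the flows balance: s·E = f·U, so U/(E+U) = s/(s+f).
u* = 1.85 / (1.85 + 50.7) = 1.85 / 52.55 = 3.52%.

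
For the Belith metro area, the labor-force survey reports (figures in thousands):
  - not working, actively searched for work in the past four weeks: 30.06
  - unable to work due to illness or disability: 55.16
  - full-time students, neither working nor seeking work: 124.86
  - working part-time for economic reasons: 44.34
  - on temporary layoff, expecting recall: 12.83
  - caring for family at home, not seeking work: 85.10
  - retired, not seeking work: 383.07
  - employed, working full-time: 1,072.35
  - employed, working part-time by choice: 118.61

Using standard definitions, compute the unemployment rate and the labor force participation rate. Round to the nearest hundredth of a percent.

Unemployment rate ≈ 3.36%; labor force participation rate ≈ 66.35%.

Employed = 44.34 + 1,072.35 + 118.61 = 1,235.30 thousand (anyone who worked, including part-time for economic reasons, counts as employed).
Unemployed = 30.06 + 12.83 = 42.89 thousand (jobless and actively searching, or on temporary layoff).
Labor force = 1,235.30 + 42.89 = 1,278.19 thousand.
Not in labor force = 55.16 + 124.86 + 85.10 + 383.07 = 648.19 thousand (those not working and not actively searching are outside the labor force).
Civilian working-age population = 1,278.19 + 648.19 = 1,926.38 thousand.
Unemployment rate = 42.89 / 1,278.19 = 3.36%.
Labor force participation rate = 1,278.19 / 1,926.38 = 66.35%.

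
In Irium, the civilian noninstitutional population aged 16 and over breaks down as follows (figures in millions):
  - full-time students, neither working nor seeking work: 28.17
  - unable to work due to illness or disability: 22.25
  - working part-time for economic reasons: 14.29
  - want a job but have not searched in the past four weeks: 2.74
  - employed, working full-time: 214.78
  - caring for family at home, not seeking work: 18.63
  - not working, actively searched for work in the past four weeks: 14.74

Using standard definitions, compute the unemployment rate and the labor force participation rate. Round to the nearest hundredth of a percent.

Employed = 14.29 + 214.78 = 229.07 million (anyone who worked, including part-time for economic reasons, counts as employed).
Unemployed = 14.74 million.
Labor force = 229.07 + 14.74 = 243.81 million.
Not in labor force = 28.17 + 22.25 + 2.74 + 18.63 = 71.79 million (those not working and not actively searching are outside the labor force — including those who want a job but have given up searching).
Civilian working-age population = 243.81 + 71.79 = 315.60 million.
Unemployment rate = 14.74 / 243.81 = 6.05%.
Labor force participation rate = 243.81 / 315.60 = 77.25%.

Unemployment rate ≈ 6.05%; labor force participation rate ≈ 77.25%.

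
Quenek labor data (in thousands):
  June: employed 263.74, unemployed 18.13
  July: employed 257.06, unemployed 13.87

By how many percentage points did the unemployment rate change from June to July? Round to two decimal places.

The unemployment rate changed by −1.31 percentage points.

June: labor force = 263.74 + 18.13 = 281.87; u = 18.13/281.87 = 6.43%.
July: labor force = 257.06 + 13.87 = 270.93; u = 13.87/270.93 = 5.12%.
Change = 5.12% − 6.43% = −1.31 pp.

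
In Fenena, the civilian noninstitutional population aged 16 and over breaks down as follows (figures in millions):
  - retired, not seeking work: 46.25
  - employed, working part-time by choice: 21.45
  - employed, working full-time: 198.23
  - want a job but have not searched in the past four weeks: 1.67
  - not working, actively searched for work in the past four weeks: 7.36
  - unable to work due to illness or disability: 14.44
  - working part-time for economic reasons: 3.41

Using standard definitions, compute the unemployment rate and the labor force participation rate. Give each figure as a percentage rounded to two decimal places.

Unemployment rate ≈ 3.19%; labor force participation rate ≈ 78.70%.

Employed = 21.45 + 198.23 + 3.41 = 223.09 million (anyone who worked, including part-time for economic reasons, counts as employed).
Unemployed = 7.36 million.
Labor force = 223.09 + 7.36 = 230.45 million.
Not in labor force = 46.25 + 1.67 + 14.44 = 62.36 million (those not working and not actively searching are outside the labor force — including those who want a job but have given up searching).
Civilian working-age population = 230.45 + 62.36 = 292.81 million.
Unemployment rate = 7.36 / 230.45 = 3.19%.
Labor force participation rate = 230.45 / 292.81 = 78.70%.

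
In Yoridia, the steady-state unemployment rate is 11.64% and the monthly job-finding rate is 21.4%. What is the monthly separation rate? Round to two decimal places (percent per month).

Separation rate ≈ 2.82% per month.

From u* = s/(s+f): s = u·f/(1−u).
s = 0.1164 × 21.4 / (1 − 0.1164) = 2.4910 / 0.8836 ≈ 2.82% per month.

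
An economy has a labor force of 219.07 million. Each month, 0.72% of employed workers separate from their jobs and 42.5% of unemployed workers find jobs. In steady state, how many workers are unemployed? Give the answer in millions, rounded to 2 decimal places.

Steady-state unemployment rate u* = s/(s+f) = 0.72/(0.72+42.5) = 0.016659.
Unemployed = u* × labor force = 0.016659 × 219.07 ≈ 3.65 million.

About 3.65 million are unemployed in steady state.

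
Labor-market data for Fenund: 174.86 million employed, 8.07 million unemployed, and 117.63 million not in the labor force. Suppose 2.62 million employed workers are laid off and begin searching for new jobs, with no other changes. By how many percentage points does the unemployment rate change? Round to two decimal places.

The unemployment rate changes by +1.43 percentage points.

Initially, labor force = 174.86 + 8.07 = 182.93 million, so u = 8.07/182.93 = 4.41%.
After the change, employed falls and unemployed rises by 2.62; labor force unchanged → E = 172.24, U = 10.69, labor force = 182.93 million.
New unemployment rate = 10.69 / 182.93 = 5.84%.
Change = 5.84% − 4.41% = +1.43 percentage points.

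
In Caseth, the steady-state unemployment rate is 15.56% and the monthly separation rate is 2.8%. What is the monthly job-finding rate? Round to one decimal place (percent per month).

From u* = s/(s+f): f = s·(1−u)/u.
f = 2.8 × (1 − 0.1556) / 0.1556 = 2.3643 / 0.1556 ≈ 15.2% per month.

Job-finding rate ≈ 15.2% per month.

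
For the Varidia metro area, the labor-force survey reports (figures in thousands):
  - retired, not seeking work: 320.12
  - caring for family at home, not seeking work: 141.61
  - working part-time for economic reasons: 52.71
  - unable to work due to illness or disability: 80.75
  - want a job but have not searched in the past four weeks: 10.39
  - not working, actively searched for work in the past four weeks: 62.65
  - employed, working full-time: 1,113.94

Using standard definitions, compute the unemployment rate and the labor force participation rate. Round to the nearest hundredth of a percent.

Unemployment rate ≈ 5.10%; labor force participation rate ≈ 68.98%.

Employed = 52.71 + 1,113.94 = 1,166.65 thousand (anyone who worked, including part-time for economic reasons, counts as employed).
Unemployed = 62.65 thousand.
Labor force = 1,166.65 + 62.65 = 1,229.30 thousand.
Not in labor force = 320.12 + 141.61 + 80.75 + 10.39 = 552.87 thousand (those not working and not actively searching are outside the labor force — including those who want a job but have given up searching).
Civilian working-age population = 1,229.30 + 552.87 = 1,782.17 thousand.
Unemployment rate = 62.65 / 1,229.30 = 5.10%.
Labor force participation rate = 1,229.30 / 1,782.17 = 68.98%.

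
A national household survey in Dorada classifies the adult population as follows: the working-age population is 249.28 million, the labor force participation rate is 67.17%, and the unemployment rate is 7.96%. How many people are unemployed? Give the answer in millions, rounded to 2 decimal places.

Labor force = 0.6717 × 249.28 = 167.44 million.
Unemployed = 0.0796 × 167.44 ≈ 13.33 million.

About 13.33 million are unemployed.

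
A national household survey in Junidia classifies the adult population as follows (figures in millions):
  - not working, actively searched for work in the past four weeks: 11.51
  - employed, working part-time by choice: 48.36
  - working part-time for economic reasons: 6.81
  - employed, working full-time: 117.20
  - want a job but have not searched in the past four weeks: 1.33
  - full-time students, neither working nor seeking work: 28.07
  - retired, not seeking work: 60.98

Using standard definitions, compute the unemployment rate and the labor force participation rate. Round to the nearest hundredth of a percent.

Employed = 48.36 + 6.81 + 117.20 = 172.37 million (anyone who worked, including part-time for economic reasons, counts as employed).
Unemployed = 11.51 million.
Labor force = 172.37 + 11.51 = 183.88 million.
Not in labor force = 1.33 + 28.07 + 60.98 = 90.38 million (those not working and not actively searching are outside the labor force — including those who want a job but have given up searching).
Civilian working-age population = 183.88 + 90.38 = 274.26 million.
Unemployment rate = 11.51 / 183.88 = 6.26%.
Labor force participation rate = 183.88 / 274.26 = 67.05%.

Unemployment rate ≈ 6.26%; labor force participation rate ≈ 67.05%.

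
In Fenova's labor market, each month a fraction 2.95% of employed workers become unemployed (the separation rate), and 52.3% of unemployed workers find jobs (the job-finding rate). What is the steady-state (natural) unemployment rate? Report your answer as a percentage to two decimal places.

Steady-state unemployment rate ≈ 5.34%.

At steady state the flows balance: s·E = f·U, so U/(E+U) = s/(s+f).
u* = 2.95 / (2.95 + 52.3) = 2.95 / 55.25 = 5.34%.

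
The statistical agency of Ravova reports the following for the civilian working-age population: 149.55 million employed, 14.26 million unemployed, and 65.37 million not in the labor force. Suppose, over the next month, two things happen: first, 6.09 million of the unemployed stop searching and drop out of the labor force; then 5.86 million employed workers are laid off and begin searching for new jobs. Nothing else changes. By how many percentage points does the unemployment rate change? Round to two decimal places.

Initially, labor force = 149.55 + 14.26 = 163.81 million, so u = 14.26/163.81 = 8.71%.
After the first change, unemployed and labor force both fall by 6.09 → E = 149.55, U = 8.17, labor force = 157.72 million.
After the second change, employed falls and unemployed rises by 5.86; labor force unchanged → E = 143.69, U = 14.03, labor force = 157.72 million.
New unemployment rate = 14.03 / 157.72 = 8.90%.
Change = 8.90% − 8.71% = +0.19 percentage points.

The unemployment rate changes by +0.19 percentage points.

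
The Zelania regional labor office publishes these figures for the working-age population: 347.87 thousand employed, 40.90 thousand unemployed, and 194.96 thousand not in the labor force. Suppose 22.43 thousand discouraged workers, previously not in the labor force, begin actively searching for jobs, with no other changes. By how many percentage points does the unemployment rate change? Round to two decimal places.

Initially, labor force = 347.87 + 40.90 = 388.77 thousand, so u = 40.90/388.77 = 10.52%.
After the change, unemployed and labor force both rise by 22.43 → E = 347.87, U = 63.33, labor force = 411.20 thousand.
New unemployment rate = 63.33 / 411.20 = 15.40%.
Change = 15.40% − 10.52% = +4.88 percentage points.

The unemployment rate changes by +4.88 percentage points.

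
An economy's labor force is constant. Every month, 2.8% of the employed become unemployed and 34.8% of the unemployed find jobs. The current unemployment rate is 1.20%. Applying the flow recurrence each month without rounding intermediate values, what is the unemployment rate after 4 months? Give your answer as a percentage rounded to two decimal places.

Unemployment rate after four months ≈ 6.50%.

With a fixed labor force, u_{t+1} = u_t + s·(1−u_t) − f·u_t = u_t·(1−s−f) + s.
Here 1−s−f = 0.624 and s = 0.028.
u_1 = 0.012000 × 0.624 + 0.028 = 0.035488.
u_2 = 0.035488 × 0.624 + 0.028 = 0.050145.
u_3 = 0.050145 × 0.624 + 0.028 = 0.059290.
u_4 = 0.059290 × 0.624 + 0.028 = 0.064997.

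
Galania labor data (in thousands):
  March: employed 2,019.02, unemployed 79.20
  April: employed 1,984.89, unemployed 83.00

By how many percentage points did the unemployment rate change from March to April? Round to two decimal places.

The unemployment rate changed by +0.24 percentage points.

March: labor force = 2,019.02 + 79.20 = 2,098.22; u = 79.20/2,098.22 = 3.77%.
April: labor force = 1,984.89 + 83.00 = 2,067.89; u = 83.00/2,067.89 = 4.01%.
Change = 4.01% − 3.77% = +0.24 pp.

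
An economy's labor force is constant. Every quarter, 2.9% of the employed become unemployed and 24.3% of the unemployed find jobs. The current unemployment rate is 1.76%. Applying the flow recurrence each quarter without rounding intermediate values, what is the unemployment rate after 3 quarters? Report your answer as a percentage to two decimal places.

With a fixed labor force, u_{t+1} = u_t + s·(1−u_t) − f·u_t = u_t·(1−s−f) + s.
Here 1−s−f = 0.728 and s = 0.029.
u_1 = 0.017600 × 0.728 + 0.029 = 0.041813.
u_2 = 0.041813 × 0.728 + 0.029 = 0.059440.
u_3 = 0.059440 × 0.728 + 0.029 = 0.072272.

Unemployment rate after three quarters ≈ 7.23%.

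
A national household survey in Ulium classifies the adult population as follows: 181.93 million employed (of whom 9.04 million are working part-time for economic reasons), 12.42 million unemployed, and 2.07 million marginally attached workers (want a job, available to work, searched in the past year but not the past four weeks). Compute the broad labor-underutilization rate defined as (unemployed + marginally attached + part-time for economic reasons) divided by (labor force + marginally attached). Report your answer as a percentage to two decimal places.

Broad underutilization rate ≈ 11.98%.

Labor force = 181.93 + 12.42 = 194.35 million.
Numerator = 12.42 + 2.07 + 9.04 = 23.53 million.
Denominator = 194.35 + 2.07 = 196.42 million.
Broad rate = 23.53 / 196.42 = 11.98%.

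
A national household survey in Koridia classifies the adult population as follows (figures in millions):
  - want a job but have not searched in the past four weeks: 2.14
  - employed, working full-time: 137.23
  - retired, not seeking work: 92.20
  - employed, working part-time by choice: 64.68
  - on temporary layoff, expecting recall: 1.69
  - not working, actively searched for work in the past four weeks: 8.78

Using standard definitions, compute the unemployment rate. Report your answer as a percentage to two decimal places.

Unemployment rate ≈ 4.93%.

Employed = 137.23 + 64.68 = 201.91 million.
Unemployed = 1.69 + 8.78 = 10.47 million (jobless and actively searching, or on temporary layoff).
Labor force = 201.91 + 10.47 = 212.38 million.
Unemployment rate = 10.47 / 212.38 = 4.93%.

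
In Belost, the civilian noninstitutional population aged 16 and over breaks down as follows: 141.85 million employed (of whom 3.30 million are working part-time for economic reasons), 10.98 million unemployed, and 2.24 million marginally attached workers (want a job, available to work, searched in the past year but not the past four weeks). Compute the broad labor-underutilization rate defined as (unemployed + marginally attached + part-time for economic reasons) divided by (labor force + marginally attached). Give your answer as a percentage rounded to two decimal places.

Broad underutilization rate ≈ 10.65%.

Labor force = 141.85 + 10.98 = 152.83 million.
Numerator = 10.98 + 2.24 + 3.30 = 16.52 million.
Denominator = 152.83 + 2.24 = 155.07 million.
Broad rate = 16.52 / 155.07 = 10.65%.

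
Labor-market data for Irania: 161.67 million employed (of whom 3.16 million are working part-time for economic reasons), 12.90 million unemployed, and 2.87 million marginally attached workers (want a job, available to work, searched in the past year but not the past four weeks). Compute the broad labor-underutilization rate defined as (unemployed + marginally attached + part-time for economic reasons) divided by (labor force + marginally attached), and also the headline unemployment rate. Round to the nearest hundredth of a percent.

Labor force = 161.67 + 12.90 = 174.57 million.
Numerator = 12.90 + 2.87 + 3.16 = 18.93 million.
Denominator = 174.57 + 2.87 = 177.44 million.
Broad rate = 18.93 / 177.44 = 10.67%.
Headline unemployment rate = 12.90 / 174.57 = 7.39%.

Broad underutilization rate ≈ 10.67%; headline unemployment rate ≈ 7.39%.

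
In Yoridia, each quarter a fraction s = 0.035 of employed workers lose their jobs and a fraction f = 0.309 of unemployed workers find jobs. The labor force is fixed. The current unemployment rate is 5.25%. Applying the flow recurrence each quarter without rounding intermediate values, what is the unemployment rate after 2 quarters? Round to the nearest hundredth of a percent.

With a fixed labor force, u_{t+1} = u_t + s·(1−u_t) − f·u_t = u_t·(1−s−f) + s.
Here 1−s−f = 0.656 and s = 0.035.
u_1 = 0.052500 × 0.656 + 0.035 = 0.069440.
u_2 = 0.069440 × 0.656 + 0.035 = 0.080553.

Unemployment rate after two quarters ≈ 8.06%.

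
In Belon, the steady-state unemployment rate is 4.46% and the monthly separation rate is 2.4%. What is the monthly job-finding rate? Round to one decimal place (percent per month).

From u* = s/(s+f): f = s·(1−u)/u.
f = 2.4 × (1 − 0.0446) / 0.0446 = 2.2930 / 0.0446 ≈ 51.4% per month.

Job-finding rate ≈ 51.4% per month.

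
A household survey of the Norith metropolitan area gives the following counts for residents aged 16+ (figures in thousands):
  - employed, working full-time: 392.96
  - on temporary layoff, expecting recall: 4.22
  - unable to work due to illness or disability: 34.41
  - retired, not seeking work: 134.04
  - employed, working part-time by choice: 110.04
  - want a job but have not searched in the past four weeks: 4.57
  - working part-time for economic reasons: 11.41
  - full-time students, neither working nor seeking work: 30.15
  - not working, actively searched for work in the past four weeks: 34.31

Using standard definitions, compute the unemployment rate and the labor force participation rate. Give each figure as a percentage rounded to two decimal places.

Unemployment rate ≈ 6.97%; labor force participation rate ≈ 73.13%.

Employed = 392.96 + 110.04 + 11.41 = 514.41 thousand (anyone who worked, including part-time for economic reasons, counts as employed).
Unemployed = 4.22 + 34.31 = 38.53 thousand (jobless and actively searching, or on temporary layoff).
Labor force = 514.41 + 38.53 = 552.94 thousand.
Not in labor force = 34.41 + 134.04 + 4.57 + 30.15 = 203.17 thousand (those not working and not actively searching are outside the labor force — including those who want a job but have given up searching).
Civilian working-age population = 552.94 + 203.17 = 756.11 thousand.
Unemployment rate = 38.53 / 552.94 = 6.97%.
Labor force participation rate = 552.94 / 756.11 = 73.13%.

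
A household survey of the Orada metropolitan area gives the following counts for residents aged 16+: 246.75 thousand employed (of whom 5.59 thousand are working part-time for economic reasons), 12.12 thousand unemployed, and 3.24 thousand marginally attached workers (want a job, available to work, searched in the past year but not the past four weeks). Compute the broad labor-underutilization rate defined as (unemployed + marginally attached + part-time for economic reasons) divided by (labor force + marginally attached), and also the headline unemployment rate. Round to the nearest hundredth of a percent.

Broad underutilization rate ≈ 7.99%; headline unemployment rate ≈ 4.68%.

Labor force = 246.75 + 12.12 = 258.87 thousand.
Numerator = 12.12 + 3.24 + 5.59 = 20.95 thousand.
Denominator = 258.87 + 3.24 = 262.11 thousand.
Broad rate = 20.95 / 262.11 = 7.99%.
Headline unemployment rate = 12.12 / 258.87 = 4.68%.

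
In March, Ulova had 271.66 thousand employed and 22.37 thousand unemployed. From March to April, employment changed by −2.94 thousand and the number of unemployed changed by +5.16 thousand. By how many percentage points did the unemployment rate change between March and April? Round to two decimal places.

The unemployment rate changed by +1.68 percentage points.

March: labor force = 271.66 + 22.37 = 294.03; u = 22.37/294.03 = 7.61%.
April: labor force = 268.72 + 27.53 = 296.25; u = 27.53/296.25 = 9.29%.
Change = 9.29% − 7.61% = +1.68 pp.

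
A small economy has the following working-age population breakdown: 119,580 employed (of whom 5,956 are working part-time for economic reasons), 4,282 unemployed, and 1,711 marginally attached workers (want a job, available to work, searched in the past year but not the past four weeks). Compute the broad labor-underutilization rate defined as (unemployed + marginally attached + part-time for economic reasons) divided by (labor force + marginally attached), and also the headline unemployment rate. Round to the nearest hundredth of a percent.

Broad underutilization rate ≈ 9.52%; headline unemployment rate ≈ 3.46%.

Labor force = 119,580 + 4,282 = 123,862.
Numerator = 4,282 + 1,711 + 5,956 = 11,949.
Denominator = 123,862 + 1,711 = 125,573.
Broad rate = 11,949 / 125,573 = 9.52%.
Headline unemployment rate = 4,282 / 123,862 = 3.46%.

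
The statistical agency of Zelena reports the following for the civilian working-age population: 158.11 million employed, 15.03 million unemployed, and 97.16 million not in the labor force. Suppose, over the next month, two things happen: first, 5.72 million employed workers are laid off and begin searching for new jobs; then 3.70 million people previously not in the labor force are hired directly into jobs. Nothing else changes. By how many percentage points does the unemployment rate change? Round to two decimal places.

Initially, labor force = 158.11 + 15.03 = 173.14 million, so u = 15.03/173.14 = 8.68%.
After the first change, employed falls and unemployed rises by 5.72; labor force unchanged → E = 152.39, U = 20.75, labor force = 173.14 million.
After the second change, employed and labor force both rise by 3.70; unemployed unchanged → E = 156.09, U = 20.75, labor force = 176.84 million.
New unemployment rate = 20.75 / 176.84 = 11.73%.
Change = 11.73% − 8.68% = +3.05 percentage points.

The unemployment rate changes by +3.05 percentage points.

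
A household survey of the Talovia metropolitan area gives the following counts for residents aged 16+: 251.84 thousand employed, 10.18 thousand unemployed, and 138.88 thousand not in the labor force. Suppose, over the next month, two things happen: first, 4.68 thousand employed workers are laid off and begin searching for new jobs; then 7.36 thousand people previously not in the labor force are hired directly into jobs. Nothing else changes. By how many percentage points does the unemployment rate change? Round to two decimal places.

Initially, labor force = 251.84 + 10.18 = 262.02 thousand, so u = 10.18/262.02 = 3.89%.
After the first change, employed falls and unemployed rises by 4.68; labor force unchanged → E = 247.16, U = 14.86, labor force = 262.02 thousand.
After the second change, employed and labor force both rise by 7.36; unemployed unchanged → E = 254.52, U = 14.86, labor force = 269.38 thousand.
New unemployment rate = 14.86 / 269.38 = 5.52%.
Change = 5.52% − 3.89% = +1.63 percentage points.

The unemployment rate changes by +1.63 percentage points.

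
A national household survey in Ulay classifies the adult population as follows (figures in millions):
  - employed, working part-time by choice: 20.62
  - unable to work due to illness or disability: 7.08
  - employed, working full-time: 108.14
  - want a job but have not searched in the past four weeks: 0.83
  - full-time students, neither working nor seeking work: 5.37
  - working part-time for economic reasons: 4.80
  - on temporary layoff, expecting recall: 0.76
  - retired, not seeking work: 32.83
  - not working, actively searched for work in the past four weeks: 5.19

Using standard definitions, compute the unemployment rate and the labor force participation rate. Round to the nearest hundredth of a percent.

Unemployment rate ≈ 4.26%; labor force participation rate ≈ 75.16%.

Employed = 20.62 + 108.14 + 4.80 = 133.56 million (anyone who worked, including part-time for economic reasons, counts as employed).
Unemployed = 0.76 + 5.19 = 5.95 million (jobless and actively searching, or on temporary layoff).
Labor force = 133.56 + 5.95 = 139.51 million.
Not in labor force = 7.08 + 0.83 + 5.37 + 32.83 = 46.11 million (those not working and not actively searching are outside the labor force — including those who want a job but have given up searching).
Civilian working-age population = 139.51 + 46.11 = 185.62 million.
Unemployment rate = 5.95 / 139.51 = 4.26%.
Labor force participation rate = 139.51 / 185.62 = 75.16%.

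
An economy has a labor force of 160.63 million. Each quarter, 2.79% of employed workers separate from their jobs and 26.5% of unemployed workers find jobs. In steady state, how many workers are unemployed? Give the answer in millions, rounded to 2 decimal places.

Steady-state unemployment rate u* = s/(s+f) = 2.79/(2.79+26.5) = 0.095254.
Unemployed = u* × labor force = 0.095254 × 160.63 ≈ 15.30 million.

About 15.30 million are unemployed in steady state.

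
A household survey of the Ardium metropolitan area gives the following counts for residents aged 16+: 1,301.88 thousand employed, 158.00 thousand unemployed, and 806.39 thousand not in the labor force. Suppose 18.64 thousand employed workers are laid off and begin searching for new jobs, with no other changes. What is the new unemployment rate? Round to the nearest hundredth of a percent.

Initially, labor force = 1,301.88 + 158.00 = 1,459.88 thousand, so u = 158.00/1,459.88 = 10.82%.
After the change, employed falls and unemployed rises by 18.64; labor force unchanged → E = 1,283.24, U = 176.64, labor force = 1,459.88 thousand.
New unemployment rate = 176.64 / 1,459.88 = 12.10%.

New unemployment rate ≈ 12.10%.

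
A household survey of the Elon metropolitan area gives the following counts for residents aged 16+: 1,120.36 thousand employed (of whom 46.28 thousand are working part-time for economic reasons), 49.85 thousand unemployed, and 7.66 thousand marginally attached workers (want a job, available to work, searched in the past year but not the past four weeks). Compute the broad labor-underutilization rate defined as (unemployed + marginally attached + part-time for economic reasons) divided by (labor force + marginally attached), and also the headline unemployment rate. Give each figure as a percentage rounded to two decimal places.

Labor force = 1,120.36 + 49.85 = 1,170.21 thousand.
Numerator = 49.85 + 7.66 + 46.28 = 103.79 thousand.
Denominator = 1,170.21 + 7.66 = 1,177.87 thousand.
Broad rate = 103.79 / 1,177.87 = 8.81%.
Headline unemployment rate = 49.85 / 1,170.21 = 4.26%.

Broad underutilization rate ≈ 8.81%; headline unemployment rate ≈ 4.26%.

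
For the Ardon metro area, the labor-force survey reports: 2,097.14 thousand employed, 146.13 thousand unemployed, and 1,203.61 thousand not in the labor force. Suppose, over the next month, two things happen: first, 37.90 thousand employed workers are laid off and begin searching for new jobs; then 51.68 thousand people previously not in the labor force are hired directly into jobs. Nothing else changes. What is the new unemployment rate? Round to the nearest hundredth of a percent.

New unemployment rate ≈ 8.02%.

Initially, labor force = 2,097.14 + 146.13 = 2,243.27 thousand, so u = 146.13/2,243.27 = 6.51%.
After the first change, employed falls and unemployed rises by 37.90; labor force unchanged → E = 2,059.24, U = 184.03, labor force = 2,243.27 thousand.
After the second change, employed and labor force both rise by 51.68; unemployed unchanged → E = 2,110.92, U = 184.03, labor force = 2,294.95 thousand.
New unemployment rate = 184.03 / 2,294.95 = 8.02%.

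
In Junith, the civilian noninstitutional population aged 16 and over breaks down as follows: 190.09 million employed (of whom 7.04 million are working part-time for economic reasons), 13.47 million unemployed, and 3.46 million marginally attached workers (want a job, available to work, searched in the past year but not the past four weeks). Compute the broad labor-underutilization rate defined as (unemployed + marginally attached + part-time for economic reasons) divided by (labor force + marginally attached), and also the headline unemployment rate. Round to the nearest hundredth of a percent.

Labor force = 190.09 + 13.47 = 203.56 million.
Numerator = 13.47 + 3.46 + 7.04 = 23.97 million.
Denominator = 203.56 + 3.46 = 207.02 million.
Broad rate = 23.97 / 207.02 = 11.58%.
Headline unemployment rate = 13.47 / 203.56 = 6.62%.

Broad underutilization rate ≈ 11.58%; headline unemployment rate ≈ 6.62%.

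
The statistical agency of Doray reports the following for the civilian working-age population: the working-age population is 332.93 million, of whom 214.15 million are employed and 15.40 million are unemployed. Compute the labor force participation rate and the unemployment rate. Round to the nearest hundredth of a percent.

Labor force participation rate ≈ 68.95%; unemployment rate ≈ 6.71%.

Labor force = employed + unemployed = 214.15 + 15.40 = 229.55 million.
Unemployment rate = 15.40 / 229.55 = 6.71%.
Labor force participation rate = 229.55 / 332.93 = 68.95%.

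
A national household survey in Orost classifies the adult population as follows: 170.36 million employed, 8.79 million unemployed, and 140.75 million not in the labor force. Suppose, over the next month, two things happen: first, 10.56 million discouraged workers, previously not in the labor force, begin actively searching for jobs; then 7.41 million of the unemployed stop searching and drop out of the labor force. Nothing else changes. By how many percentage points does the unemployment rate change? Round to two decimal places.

The unemployment rate changes by +1.64 percentage points.

Initially, labor force = 170.36 + 8.79 = 179.15 million, so u = 8.79/179.15 = 4.91%.
After the first change, unemployed and labor force both rise by 10.56 → E = 170.36, U = 19.35, labor force = 189.71 million.
After the second change, unemployed and labor force both fall by 7.41 → E = 170.36, U = 11.94, labor force = 182.30 million.
New unemployment rate = 11.94 / 182.30 = 6.55%.
Change = 6.55% − 4.91% = +1.64 percentage points.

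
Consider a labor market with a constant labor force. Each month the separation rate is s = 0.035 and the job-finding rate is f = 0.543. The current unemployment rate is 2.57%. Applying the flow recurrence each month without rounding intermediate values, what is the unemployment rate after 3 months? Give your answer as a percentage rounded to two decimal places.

With a fixed labor force, u_{t+1} = u_t + s·(1−u_t) − f·u_t = u_t·(1−s−f) + s.
Here 1−s−f = 0.422 and s = 0.035.
u_1 = 0.025700 × 0.422 + 0.035 = 0.045845.
u_2 = 0.045845 × 0.422 + 0.035 = 0.054347.
u_3 = 0.054347 × 0.422 + 0.035 = 0.057934.

Unemployment rate after three months ≈ 5.79%.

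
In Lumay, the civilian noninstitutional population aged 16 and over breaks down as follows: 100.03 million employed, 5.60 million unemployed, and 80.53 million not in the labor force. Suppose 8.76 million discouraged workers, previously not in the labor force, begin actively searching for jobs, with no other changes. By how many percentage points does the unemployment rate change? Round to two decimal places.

Initially, labor force = 100.03 + 5.60 = 105.63 million, so u = 5.60/105.63 = 5.30%.
After the change, unemployed and labor force both rise by 8.76 → E = 100.03, U = 14.36, labor force = 114.39 million.
New unemployment rate = 14.36 / 114.39 = 12.55%.
Change = 12.55% − 5.30% = +7.25 percentage points.

The unemployment rate changes by +7.25 percentage points.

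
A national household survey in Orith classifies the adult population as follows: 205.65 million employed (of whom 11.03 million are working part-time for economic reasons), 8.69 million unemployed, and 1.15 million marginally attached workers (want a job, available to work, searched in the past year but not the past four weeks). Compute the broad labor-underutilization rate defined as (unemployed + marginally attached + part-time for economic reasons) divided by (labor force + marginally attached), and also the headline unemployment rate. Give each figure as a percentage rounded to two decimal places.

Labor force = 205.65 + 8.69 = 214.34 million.
Numerator = 8.69 + 1.15 + 11.03 = 20.87 million.
Denominator = 214.34 + 1.15 = 215.49 million.
Broad rate = 20.87 / 215.49 = 9.68%.
Headline unemployment rate = 8.69 / 214.34 = 4.05%.

Broad underutilization rate ≈ 9.68%; headline unemployment rate ≈ 4.05%.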